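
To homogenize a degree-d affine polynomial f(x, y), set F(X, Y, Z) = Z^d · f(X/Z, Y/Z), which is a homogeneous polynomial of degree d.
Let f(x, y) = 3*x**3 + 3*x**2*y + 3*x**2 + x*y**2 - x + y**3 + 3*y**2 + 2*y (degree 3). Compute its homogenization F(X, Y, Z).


F(X, Y, Z) = 3*X**3 + 3*X**2*Y + 3*X**2*Z + X*Y**2 - X*Z**2 + Y**3 + 3*Y**2*Z + 2*Y*Z**2

deg(f) = 3.
Substitute x = X/Z, y = Y/Z into f, then multiply by Z^3.
  monomial 3·x^3·y^0 ↦ 3·X^3·Y^0·Z^0.
  monomial 3·x^2·y^1 ↦ 3·X^2·Y^1·Z^0.
  monomial 3·x^2·y^0 ↦ 3·X^2·Y^0·Z^1.
  monomial 1·x^1·y^2 ↦ 1·X^1·Y^2·Z^0.
  monomial -1·x^1·y^0 ↦ -1·X^1·Y^0·Z^2.
  monomial 1·x^0·y^3 ↦ 1·X^0·Y^3·Z^0.
  monomial 3·x^0·y^2 ↦ 3·X^0·Y^2·Z^1.
  monomial 2·x^0·y^1 ↦ 2·X^0·Y^1·Z^2.
Collecting: F(X, Y, Z) = 3*X**3 + 3*X**2*Y + 3*X**2*Z + X*Y**2 - X*Z**2 + Y**3 + 3*Y**2*Z + 2*Y*Z**2.


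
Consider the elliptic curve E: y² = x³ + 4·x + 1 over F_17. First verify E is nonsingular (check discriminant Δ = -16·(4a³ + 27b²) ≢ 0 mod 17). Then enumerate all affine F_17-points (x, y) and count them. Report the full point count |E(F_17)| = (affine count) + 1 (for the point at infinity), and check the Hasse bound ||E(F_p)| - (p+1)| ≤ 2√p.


Affine points = {(0, 1), (0, 16), (2, 0), (4, 8), (4, 9), (7, 7), (7, 10), (8, 1), (8, 16), (9, 1), (9, 16), (10, 2), (10, 15), (11, 4), (11, 13), (12, 3), (12, 14), (14, 8), (14, 9), (15, 6), (15, 11), (16, 8), (16, 9)}; affine count = 23; |E(F_17)| = 24.

Discriminant check: Δ ∝ 4a³ + 27b² = 4·4³ + 27·1² = 4·64 + 27·1 ≡ 11 (mod 17). Nonzero ⇒ E is nonsingular.
For each x ∈ F_17, compute rhs = x³ + 4·x + 1 mod 17, then count y ∈ F_17 with y² ≡ rhs.
  x = 0: rhs = 1, matching y values: 1, 16 (2 points).
  x = 1: rhs = 6, matching y values: none (0 points).
  x = 2: rhs = 0, matching y values: 0 (1 points).
  x = 3: rhs = 6, matching y values: none (0 points).
  x = 4: rhs = 13, matching y values: 8, 9 (2 points).
  x = 5: rhs = 10, matching y values: none (0 points).
  x = 6: rhs = 3, matching y values: none (0 points).
  x = 7: rhs = 15, matching y values: 7, 10 (2 points).
  x = 8: rhs = 1, matching y values: 1, 16 (2 points).
  x = 9: rhs = 1, matching y values: 1, 16 (2 points).
  x = 10: rhs = 4, matching y values: 2, 15 (2 points).
  x = 11: rhs = 16, matching y values: 4, 13 (2 points).
  x = 12: rhs = 9, matching y values: 3, 14 (2 points).
  x = 13: rhs = 6, matching y values: none (0 points).
  x = 14: rhs = 13, matching y values: 8, 9 (2 points).
  x = 15: rhs = 2, matching y values: 6, 11 (2 points).
  x = 16: rhs = 13, matching y values: 8, 9 (2 points).
Total affine count: 23.
Full point count |E(F_17)| = 23 + 1 = 24.
Hasse bound: |24 − (17+1)| = |6| = 6 ≤ 2√17 ≈ 8.2462 ✓.


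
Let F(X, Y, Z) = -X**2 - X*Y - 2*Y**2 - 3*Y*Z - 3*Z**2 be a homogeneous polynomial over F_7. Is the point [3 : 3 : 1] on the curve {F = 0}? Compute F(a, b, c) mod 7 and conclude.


F(3,3,1) ≡ 1 (mod 7); P is NOT on the curve.

Evaluate F(3, 3, 1) term-by-term (mod 7).
  -X**2 ↦ -1·9·1·1 = -9
  -X*Y ↦ -1·3·3·1 = -9
  -2*Y**2 ↦ -2·1·9·1 = -18
  -3*Y*Z ↦ -3·1·3·1 = -9
  -3*Z**2 ↦ -3·1·1·1 = -3
Sum: F(3, 3, 1) = (-9) + (-9) + (-18) + (-9) + (-3) = -48.
Reducing mod 7: -48 ≡ 1 (mod 7).
Since F(a, b, c) ≡ 1 ≠ 0 (mod 7), P does NOT lie on the curve.


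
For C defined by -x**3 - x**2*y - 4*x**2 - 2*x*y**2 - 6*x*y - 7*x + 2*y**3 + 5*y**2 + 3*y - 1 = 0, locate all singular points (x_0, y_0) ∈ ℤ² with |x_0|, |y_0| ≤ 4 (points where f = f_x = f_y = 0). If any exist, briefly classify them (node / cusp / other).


Singular points: {(-1, -1)}; classification: cusp.

Compute partial derivatives:
  f_x = -3*x**2 - 2*x*y - 8*x - 2*y**2 - 6*y - 7.
  f_y = -x**2 - 4*x*y - 6*x + 6*y**2 + 10*y + 3.
Scan x_0 ∈ {−4, ..., 4}. For each x_0, f_y(x_0, y) is a polynomial in y; find its integer roots y ∈ {−4, ..., 4}, then test f_x and f at those candidates.
  x = -4: f_y(-4, y) = 6*y**2 + 26*y + 11; no integer root y with |y| ≤ 4.
  x = -3: f_y(-3, y) = 6*y**2 + 22*y + 12; vanishes at y ∈ {-3}. (-3, -3): f_x = -28 ≠ 0.
  x = -2: f_y(-2, y) = 6*y**2 + 18*y + 11; no integer root y with |y| ≤ 4.
  x = -1: f_y(-1, y) = 6*y**2 + 14*y + 8; vanishes at y ∈ {-1}. (-1, -1): f_x = 0, f = 0 — SINGULAR.
  x = 0: f_y(0, y) = 6*y**2 + 10*y + 3; no integer root y with |y| ≤ 4.
  x = 1: f_y(1, y) = 6*y**2 + 6*y - 4; no integer root y with |y| ≤ 4.
  x = 2: f_y(2, y) = 6*y**2 + 2*y - 13; no integer root y with |y| ≤ 4.
  x = 3: f_y(3, y) = 6*y**2 - 2*y - 24; no integer root y with |y| ≤ 4.
  x = 4: f_y(4, y) = 6*y**2 - 6*y - 37; no integer root y with |y| ≤ 4.
Only singular point on the grid: (-1, -1).
Classify: substitute x = -1 + u, y = -1 + v and expand: f = -u**3 - u**2*v - 2*u*v**2 + 2*v**3 + v**2.
No constant or linear terms (consistent with a singular point). Quadratic part: v**2. Cubic part: -u**3 - u**2*v - 2*u*v**2 + 2*v**3.
The quadratic part v**2 is a perfect square, so there is a single (double) tangent line v = 0, i.e. y = -1. Restricting the cubic part to that line (v = 0) leaves -u**3 ≠ 0, so f is not divisible by v and the branch is v² ≈ u**3 to lowest order — this is a cusp.
Classification: cusp.


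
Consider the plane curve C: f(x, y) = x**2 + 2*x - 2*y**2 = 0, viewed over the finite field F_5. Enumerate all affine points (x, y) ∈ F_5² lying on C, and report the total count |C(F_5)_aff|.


Affine F_5-points: {(0, 0), (1, 2), (1, 3), (2, 2), (2, 3), (3, 0)}; count = 6.

For each of the 25 pairs (x, y) ∈ F_5², evaluate f(x, y) mod 5. Record the zeros.
  x = 0: [0↦0, 1↦3, 2↦2, 3↦2, 4↦3]  zeros at y ∈ {0}
  x = 1: [0↦3, 1↦1, 2↦0, 3↦0, 4↦1]  zeros at y ∈ {2, 3}
  x = 2: [0↦3, 1↦1, 2↦0, 3↦0, 4↦1]  zeros at y ∈ {2, 3}
  x = 3: [0↦0, 1↦3, 2↦2, 3↦2, 4↦3]  zeros at y ∈ {0}
  x = 4: [0↦4, 1↦2, 2↦1, 3↦1, 4↦2]  zeros at y ∈ ∅
Collecting zeros: affine points = {(0, 0), (1, 2), (1, 3), (2, 2), (2, 3), (3, 0)}.
Total count |C(F_5)_aff| = 6.


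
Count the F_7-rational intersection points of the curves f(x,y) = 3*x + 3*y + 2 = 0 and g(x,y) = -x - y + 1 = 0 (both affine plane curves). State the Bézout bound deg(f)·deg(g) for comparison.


Common zeros: ∅; count = 0; Bézout bound = 1.

deg(f) = 1, deg(g) = 1, so Bézout bound = 1.
Scan x ∈ F_7. For each x, list the y ∈ F_7 with f(x, y) ≡ 0 and those with g(x, y) ≡ 0 (mod 7); the common zeros in that column are the intersection.
  x = 0: f ≡ 0 at y ∈ {4}; g ≡ 0 at y ∈ {1}; common: ∅.
  x = 1: f ≡ 0 at y ∈ {3}; g ≡ 0 at y ∈ {0}; common: ∅.
  x = 2: f ≡ 0 at y ∈ {2}; g ≡ 0 at y ∈ {6}; common: ∅.
  x = 3: f ≡ 0 at y ∈ {1}; g ≡ 0 at y ∈ {5}; common: ∅.
  x = 4: f ≡ 0 at y ∈ {0}; g ≡ 0 at y ∈ {4}; common: ∅.
  x = 5: f ≡ 0 at y ∈ {6}; g ≡ 0 at y ∈ {3}; common: ∅.
  x = 6: f ≡ 0 at y ∈ {5}; g ≡ 0 at y ∈ {2}; common: ∅.
Collecting: common zeros = ∅, so the count is 0.
Comparison with the Bézout bound: 0 ≤ 1 = deg(f)·deg(g), as expected for curves with no common component (the affine F_7-count falls short of the bound because intersections may lie at infinity, over extension fields, or carry multiplicity).


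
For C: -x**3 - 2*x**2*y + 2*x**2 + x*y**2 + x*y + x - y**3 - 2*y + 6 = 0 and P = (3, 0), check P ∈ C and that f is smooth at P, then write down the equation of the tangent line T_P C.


Tangent line at P: -14*x - 17*y + 42 = 0.

Step 1: f(3, 0) = 0, so P lies on C.
Step 2: partial derivatives
  f_x(x, y) = -3*x**2 - 4*x*y + 4*x + y**2 + y + 1, f_y(x, y) = -2*x**2 + 2*x*y + x - 3*y**2 - 2.
  f_x(P) = -14, f_y(P) = -17 (gradient nonzero, so P is smooth).
Step 3: tangent line at P: -14·(x − 3) + -17·(y − 0) = 0.
Expanding: -14*x - 17*y + 42 = 0.


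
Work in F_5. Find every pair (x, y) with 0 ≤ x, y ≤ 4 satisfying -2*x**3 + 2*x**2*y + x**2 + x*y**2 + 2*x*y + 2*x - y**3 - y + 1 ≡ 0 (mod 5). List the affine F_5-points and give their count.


Affine F_5-points: {(1, 1), (2, 1), (2, 2), (2, 4)}; count = 4.

For each of the 25 pairs (x, y) ∈ F_5², evaluate f(x, y) mod 5. Record the zeros.
  x = 0: [0↦1, 1↦4, 2↦1, 3↦1, 4↦3]  zeros at y ∈ ∅
  x = 1: [0↦2, 1↦0, 2↦4, 3↦3, 4↦1]  zeros at y ∈ {1}
  x = 2: [0↦3, 1↦0, 2↦0, 3↦2, 4↦0]  zeros at y ∈ {1, 2, 4}
  x = 3: [0↦2, 1↦2, 2↦2, 3↦1, 4↦3]  zeros at y ∈ ∅
  x = 4: [0↦2, 1↦4, 2↦3, 3↦3, 4↦3]  zeros at y ∈ ∅
Collecting zeros: affine points = {(1, 1), (2, 1), (2, 2), (2, 4)}.
Total count |C(F_5)_aff| = 4.


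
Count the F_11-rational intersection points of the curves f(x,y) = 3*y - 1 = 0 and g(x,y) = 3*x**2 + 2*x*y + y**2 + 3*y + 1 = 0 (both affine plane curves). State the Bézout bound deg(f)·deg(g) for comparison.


Common zeros: ∅; count = 0; Bézout bound = 2.

deg(f) = 1, deg(g) = 2, so Bézout bound = 2.
Scan x ∈ F_11. For each x, list the y ∈ F_11 with f(x, y) ≡ 0 and those with g(x, y) ≡ 0 (mod 11); the common zeros in that column are the intersection.
  x = 0: f ≡ 0 at y ∈ {4}; g ≡ 0 at y ∈ {2, 6}; common: ∅.
  x = 1: f ≡ 0 at y ∈ {4}; g ≡ 0 at y ∈ {7, 10}; common: ∅.
  x = 2: f ≡ 0 at y ∈ {4}; g ≡ 0 at y ∈ ∅; common: ∅.
  x = 3: f ≡ 0 at y ∈ {4}; g ≡ 0 at y ∈ ∅; common: ∅.
  x = 4: f ≡ 0 at y ∈ {4}; g ≡ 0 at y ∈ ∅; common: ∅.
  x = 5: f ≡ 0 at y ∈ {4}; g ≡ 0 at y ∈ ∅; common: ∅.
  x = 6: f ≡ 0 at y ∈ {4}; g ≡ 0 at y ∈ {2, 5}; common: ∅.
  x = 7: f ≡ 0 at y ∈ {4}; g ≡ 0 at y ∈ {6, 10}; common: ∅.
  x = 8: f ≡ 0 at y ∈ {4}; g ≡ 0 at y ∈ ∅; common: ∅.
  x = 9: f ≡ 0 at y ∈ {4}; g ≡ 0 at y ∈ {5, 7}; common: ∅.
  x = 10: f ≡ 0 at y ∈ {4}; g ≡ 0 at y ∈ ∅; common: ∅.
Collecting: common zeros = ∅, so the count is 0.
Comparison with the Bézout bound: 0 ≤ 2 = deg(f)·deg(g), as expected for curves with no common component (the affine F_11-count falls short of the bound because intersections may lie at infinity, over extension fields, or carry multiplicity).


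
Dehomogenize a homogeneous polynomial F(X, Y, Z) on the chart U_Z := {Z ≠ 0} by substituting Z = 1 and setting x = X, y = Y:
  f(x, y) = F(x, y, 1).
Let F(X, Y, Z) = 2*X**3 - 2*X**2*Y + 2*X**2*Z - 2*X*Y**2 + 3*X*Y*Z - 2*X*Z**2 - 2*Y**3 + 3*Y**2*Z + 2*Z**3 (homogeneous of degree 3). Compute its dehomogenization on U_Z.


f(x, y) = 2*x**3 - 2*x**2*y + 2*x**2 - 2*x*y**2 + 3*x*y - 2*x - 2*y**3 + 3*y**2 + 2

On U_Z we set Z = 1. Each monomial c·X^i·Y^j·Z^k in F becomes c·x^i·y^j·1^k = c·x^i·y^j.
Substituting Z = 1: F(X, Y, 1) = 2*x**3 - 2*x**2*y + 2*x**2 - 2*x*y**2 + 3*x*y - 2*x - 2*y**3 + 3*y**2 + 2.
Note: deg(f) ≤ deg(F) = 3; strict inequality happens when F is divisible by Z (lost terms).


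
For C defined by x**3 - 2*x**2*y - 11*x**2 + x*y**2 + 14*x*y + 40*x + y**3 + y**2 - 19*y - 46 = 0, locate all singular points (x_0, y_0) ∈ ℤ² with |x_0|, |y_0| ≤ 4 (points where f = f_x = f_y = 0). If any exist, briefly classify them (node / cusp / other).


Singular points: {(3, -1)}; classification: cusp.

Compute partial derivatives:
  f_x = 3*x**2 - 4*x*y - 22*x + y**2 + 14*y + 40.
  f_y = -2*x**2 + 2*x*y + 14*x + 3*y**2 + 2*y - 19.
Scan x_0 ∈ {−4, ..., 4}. For each x_0, f_y(x_0, y) is a polynomial in y; find its integer roots y ∈ {−4, ..., 4}, then test f_x and f at those candidates.
  x = -4: f_y(-4, y) = 3*y**2 - 6*y - 107; no integer root y with |y| ≤ 4.
  x = -3: f_y(-3, y) = 3*y**2 - 4*y - 79; no integer root y with |y| ≤ 4.
  x = -2: f_y(-2, y) = 3*y**2 - 2*y - 55; no integer root y with |y| ≤ 4.
  x = -1: f_y(-1, y) = 3*y**2 - 35; no integer root y with |y| ≤ 4.
  x = 0: f_y(0, y) = 3*y**2 + 2*y - 19; no integer root y with |y| ≤ 4.
  x = 1: f_y(1, y) = 3*y**2 + 4*y - 7; vanishes at y ∈ {1}. (1, 1): f_x = 32 ≠ 0.
  x = 2: f_y(2, y) = 3*y**2 + 6*y + 1; no integer root y with |y| ≤ 4.
  x = 3: f_y(3, y) = 3*y**2 + 8*y + 5; vanishes at y ∈ {-1}. (3, -1): f_x = 0, f = 0 — SINGULAR.
  x = 4: f_y(4, y) = 3*y**2 + 10*y + 5; no integer root y with |y| ≤ 4.
Only singular point on the grid: (3, -1).
Classify: substitute x = 3 + u, y = -1 + v and expand: f = u**3 - 2*u**2*v + u*v**2 + v**3 + v**2.
No constant or linear terms (consistent with a singular point). Quadratic part: v**2. Cubic part: u**3 - 2*u**2*v + u*v**2 + v**3.
The quadratic part v**2 is a perfect square, so there is a single (double) tangent line v = 0, i.e. y = -1. Restricting the cubic part to that line (v = 0) leaves u**3 ≠ 0, so f is not divisible by v and the branch is v² ≈ -u**3 to lowest order — this is a cusp.
Classification: cusp.


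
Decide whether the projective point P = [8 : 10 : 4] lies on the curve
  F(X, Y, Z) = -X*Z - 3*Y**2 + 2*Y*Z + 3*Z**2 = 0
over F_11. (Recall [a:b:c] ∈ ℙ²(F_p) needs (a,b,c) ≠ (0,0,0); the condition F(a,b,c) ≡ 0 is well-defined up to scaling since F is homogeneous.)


F(8,10,4) ≡ 5 (mod 11); P is NOT on the curve.

Evaluate F(8, 10, 4) term-by-term (mod 11).
  -X*Z ↦ -1·8·1·4 = -32
  -3*Y**2 ↦ -3·1·100·1 = -300
  2*Y*Z ↦ 2·1·10·4 = 80
  3*Z**2 ↦ 3·1·1·16 = 48
Sum: F(8, 10, 4) = (-32) + (-300) + (80) + (48) = -204.
Reducing mod 11: -204 ≡ 5 (mod 11).
Since F(a, b, c) ≡ 5 ≠ 0 (mod 11), P does NOT lie on the curve.


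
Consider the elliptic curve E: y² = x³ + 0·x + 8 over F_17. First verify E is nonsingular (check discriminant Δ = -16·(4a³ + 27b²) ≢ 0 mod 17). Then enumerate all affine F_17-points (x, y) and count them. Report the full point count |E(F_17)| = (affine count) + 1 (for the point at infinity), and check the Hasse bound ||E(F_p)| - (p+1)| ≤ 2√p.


Affine points = {(0, 5), (0, 12), (1, 3), (1, 14), (2, 4), (2, 13), (3, 1), (3, 16), (4, 2), (4, 15), (11, 8), (11, 9), (12, 6), (12, 11), (14, 7), (14, 10), (15, 0)}; affine count = 17; |E(F_17)| = 18.

Discriminant check: Δ ∝ 4a³ + 27b² = 4·0³ + 27·8² = 4·0 + 27·64 ≡ 11 (mod 17). Nonzero ⇒ E is nonsingular.
For each x ∈ F_17, compute rhs = x³ + 0·x + 8 mod 17, then count y ∈ F_17 with y² ≡ rhs.
  x = 0: rhs = 8, matching y values: 5, 12 (2 points).
  x = 1: rhs = 9, matching y values: 3, 14 (2 points).
  x = 2: rhs = 16, matching y values: 4, 13 (2 points).
  x = 3: rhs = 1, matching y values: 1, 16 (2 points).
  x = 4: rhs = 4, matching y values: 2, 15 (2 points).
  x = 5: rhs = 14, matching y values: none (0 points).
  x = 6: rhs = 3, matching y values: none (0 points).
  x = 7: rhs = 11, matching y values: none (0 points).
  x = 8: rhs = 10, matching y values: none (0 points).
  x = 9: rhs = 6, matching y values: none (0 points).
  x = 10: rhs = 5, matching y values: none (0 points).
  x = 11: rhs = 13, matching y values: 8, 9 (2 points).
  x = 12: rhs = 2, matching y values: 6, 11 (2 points).
  x = 13: rhs = 12, matching y values: none (0 points).
  x = 14: rhs = 15, matching y values: 7, 10 (2 points).
  x = 15: rhs = 0, matching y values: 0 (1 points).
  x = 16: rhs = 7, matching y values: none (0 points).
Total affine count: 17.
Full point count |E(F_17)| = 17 + 1 = 18.
Hasse bound: |18 − (17+1)| = |0| = 0 ≤ 2√17 ≈ 8.2462 ✓.


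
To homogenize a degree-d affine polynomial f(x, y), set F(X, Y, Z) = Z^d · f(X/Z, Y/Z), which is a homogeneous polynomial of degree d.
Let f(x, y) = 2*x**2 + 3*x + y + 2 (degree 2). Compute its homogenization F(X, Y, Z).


F(X, Y, Z) = 2*X**2 + 3*X*Z + Y*Z + 2*Z**2

deg(f) = 2.
Substitute x = X/Z, y = Y/Z into f, then multiply by Z^2.
  monomial 2·x^2·y^0 ↦ 2·X^2·Y^0·Z^0.
  monomial 3·x^1·y^0 ↦ 3·X^1·Y^0·Z^1.
  monomial 1·x^0·y^1 ↦ 1·X^0·Y^1·Z^1.
  monomial 2·x^0·y^0 ↦ 2·X^0·Y^0·Z^2.
Collecting: F(X, Y, Z) = 2*X**2 + 3*X*Z + Y*Z + 2*Z**2.


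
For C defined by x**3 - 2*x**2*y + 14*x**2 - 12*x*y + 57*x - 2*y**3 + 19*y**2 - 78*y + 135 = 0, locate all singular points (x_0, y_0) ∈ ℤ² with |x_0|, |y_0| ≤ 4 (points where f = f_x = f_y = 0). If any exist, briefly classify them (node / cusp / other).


Singular points: {(-3, 3)}; classification: node.

Compute partial derivatives:
  f_x = 3*x**2 - 4*x*y + 28*x - 12*y + 57.
  f_y = -2*x**2 - 12*x - 6*y**2 + 38*y - 78.
Scan x_0 ∈ {−4, ..., 4}. For each x_0, f_y(x_0, y) is a polynomial in y; find its integer roots y ∈ {−4, ..., 4}, then test f_x and f at those candidates.
  x = -4: f_y(-4, y) = -6*y**2 + 38*y - 62; no integer root y with |y| ≤ 4.
  x = -3: f_y(-3, y) = -6*y**2 + 38*y - 60; vanishes at y ∈ {3}. (-3, 3): f_x = 0, f = 0 — SINGULAR.
  x = -2: f_y(-2, y) = -6*y**2 + 38*y - 62; no integer root y with |y| ≤ 4.
  x = -1: f_y(-1, y) = -6*y**2 + 38*y - 68; no integer root y with |y| ≤ 4.
  x = 0: f_y(0, y) = -6*y**2 + 38*y - 78; no integer root y with |y| ≤ 4.
  x = 1: f_y(1, y) = -6*y**2 + 38*y - 92; no integer root y with |y| ≤ 4.
  x = 2: f_y(2, y) = -6*y**2 + 38*y - 110; no integer root y with |y| ≤ 4.
  x = 3: f_y(3, y) = -6*y**2 + 38*y - 132; no integer root y with |y| ≤ 4.
  x = 4: f_y(4, y) = -6*y**2 + 38*y - 158; no integer root y with |y| ≤ 4.
Only singular point on the grid: (-3, 3).
Classify: substitute x = -3 + u, y = 3 + v and expand: f = u**3 - 2*u**2*v - u**2 - 2*v**3 + v**2.
No constant or linear terms (consistent with a singular point). Quadratic part: -u**2 + v**2. Cubic part: u**3 - 2*u**2*v - 2*v**3.
The quadratic part v**2 - u**2 = (v − u)(v + u) splits into two distinct linear factors, so there are two distinct tangent lines y − 3 = ±(x − -3) — this is a node (ordinary double point).
Classification: node.


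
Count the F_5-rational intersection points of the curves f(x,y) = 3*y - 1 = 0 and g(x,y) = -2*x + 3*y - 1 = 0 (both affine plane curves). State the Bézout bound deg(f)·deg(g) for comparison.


Common zeros: {(0, 2)}; count = 1; Bézout bound = 1.

deg(f) = 1, deg(g) = 1, so Bézout bound = 1.
Scan x ∈ F_5. For each x, list the y ∈ F_5 with f(x, y) ≡ 0 and those with g(x, y) ≡ 0 (mod 5); the common zeros in that column are the intersection.
  x = 0: f ≡ 0 at y ∈ {2}; g ≡ 0 at y ∈ {2}; common: {2}.
  x = 1: f ≡ 0 at y ∈ {2}; g ≡ 0 at y ∈ {1}; common: ∅.
  x = 2: f ≡ 0 at y ∈ {2}; g ≡ 0 at y ∈ {0}; common: ∅.
  x = 3: f ≡ 0 at y ∈ {2}; g ≡ 0 at y ∈ {4}; common: ∅.
  x = 4: f ≡ 0 at y ∈ {2}; g ≡ 0 at y ∈ {3}; common: ∅.
Collecting: common zeros = {(0, 2)}, so the count is 1.
Comparison with the Bézout bound: 1 ≤ 1 = deg(f)·deg(g), as expected for curves with no common component (the bound is attained).


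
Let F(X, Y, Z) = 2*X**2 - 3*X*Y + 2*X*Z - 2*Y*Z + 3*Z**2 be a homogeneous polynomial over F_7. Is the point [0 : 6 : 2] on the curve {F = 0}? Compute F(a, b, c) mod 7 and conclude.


F(0,6,2) ≡ 2 (mod 7); P is NOT on the curve.

Evaluate F(0, 6, 2) term-by-term (mod 7).
  2*X**2 ↦ 2·0·1·1 = 0
  -3*X*Y ↦ -3·0·6·1 = 0
  2*X*Z ↦ 2·0·1·2 = 0
  -2*Y*Z ↦ -2·1·6·2 = -24
  3*Z**2 ↦ 3·1·1·4 = 12
Sum: F(0, 6, 2) = (0) + (0) + (0) + (-24) + (12) = -12.
Reducing mod 7: -12 ≡ 2 (mod 7).
Since F(a, b, c) ≡ 2 ≠ 0 (mod 7), P does NOT lie on the curve.


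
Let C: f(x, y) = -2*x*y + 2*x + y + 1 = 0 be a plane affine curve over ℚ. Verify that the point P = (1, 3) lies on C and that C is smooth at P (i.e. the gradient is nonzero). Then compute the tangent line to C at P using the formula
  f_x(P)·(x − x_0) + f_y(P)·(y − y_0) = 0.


Tangent line at P: -4*x - y + 7 = 0.

Step 1: f(1, 3) = 0, so P lies on C.
Step 2: partial derivatives
  f_x(x, y) = 2 - 2*y, f_y(x, y) = 1 - 2*x.
  f_x(P) = -4, f_y(P) = -1 (gradient nonzero, so P is smooth).
Step 3: tangent line at P: -4·(x − 1) + -1·(y − 3) = 0.
Expanding: -4*x - y + 7 = 0.


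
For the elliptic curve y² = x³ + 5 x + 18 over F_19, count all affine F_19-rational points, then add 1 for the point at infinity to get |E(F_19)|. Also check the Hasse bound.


Affine points = {(1, 9), (1, 10), (2, 6), (2, 13), (4, 8), (4, 11), (5, 4), (5, 15), (6, 6), (6, 13), (7, 4), (7, 15), (8, 0), (10, 2), (10, 17), (11, 6), (11, 13), (12, 1), (12, 18), (13, 0), (14, 1), (14, 18), (17, 0)}; affine count = 23; |E(F_19)| = 24.

Discriminant check: Δ ∝ 4a³ + 27b² = 4·5³ + 27·18² = 4·125 + 27·324 ≡ 14 (mod 19). Nonzero ⇒ E is nonsingular.
For each x ∈ F_19, compute rhs = x³ + 5·x + 18 mod 19, then count y ∈ F_19 with y² ≡ rhs.
  x = 0: rhs = 18, matching y values: none (0 points).
  x = 1: rhs = 5, matching y values: 9, 10 (2 points).
  x = 2: rhs = 17, matching y values: 6, 13 (2 points).
  x = 3: rhs = 3, matching y values: none (0 points).
  x = 4: rhs = 7, matching y values: 8, 11 (2 points).
  x = 5: rhs = 16, matching y values: 4, 15 (2 points).
  x = 6: rhs = 17, matching y values: 6, 13 (2 points).
  x = 7: rhs = 16, matching y values: 4, 15 (2 points).
  x = 8: rhs = 0, matching y values: 0 (1 points).
  x = 9: rhs = 13, matching y values: none (0 points).
  x = 10: rhs = 4, matching y values: 2, 17 (2 points).
  x = 11: rhs = 17, matching y values: 6, 13 (2 points).
  x = 12: rhs = 1, matching y values: 1, 18 (2 points).
  x = 13: rhs = 0, matching y values: 0 (1 points).
  x = 14: rhs = 1, matching y values: 1, 18 (2 points).
  x = 15: rhs = 10, matching y values: none (0 points).
  x = 16: rhs = 14, matching y values: none (0 points).
  x = 17: rhs = 0, matching y values: 0 (1 points).
  x = 18: rhs = 12, matching y values: none (0 points).
Total affine count: 23.
Full point count |E(F_19)| = 23 + 1 = 24.
Hasse bound: |24 − (19+1)| = |4| = 4 ≤ 2√19 ≈ 8.7178 ✓.


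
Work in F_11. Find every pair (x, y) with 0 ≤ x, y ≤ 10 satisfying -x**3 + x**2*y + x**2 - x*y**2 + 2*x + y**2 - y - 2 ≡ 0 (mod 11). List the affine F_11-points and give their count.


Affine F_11-points: {(0, 2), (0, 10), (1, 0), (1, 1), (1, 2), (1, 3), (1, 4), (1, 5), (1, 6), (1, 7), (1, 8), (1, 9), (1, 10), (2, 1), (2, 2), (6, 3), (6, 4), (8, 3), (8, 6), (9, 4), (9, 6), (10, 1), (10, 10)}; count = 23.

For each of the 121 pairs (x, y) ∈ F_11², evaluate f(x, y) mod 11. Record the zeros.
  x = 0: [0↦9, 1↦9, 2↦0, 3↦4, 4↦10, 5↦7, 6↦6, 7↦7, 8↦10, 9↦4, 10↦0]  zeros at y ∈ {2, 10}
  x = 1: [0↦0, 1↦0, 2↦0, 3↦0, 4↦0, 5↦0, 6↦0, 7↦0, 8↦0, 9↦0, 10↦0]  zeros at y ∈ {0, 1, 2, 3, 4, 5, 6, 7, 8, 9, 10}
  x = 2: [0↦9, 1↦0, 2↦0, 3↦9, 4↦5, 5↦10, 6↦2, 7↦3, 8↦2, 9↦10, 10↦5]  zeros at y ∈ {1, 2}
  x = 3: [0↦8, 1↦3, 2↦5, 3↦3, 4↦8, 5↦9, 6↦6, 7↦10, 8↦10, 9↦6, 10↦9]  zeros at y ∈ ∅
  x = 4: [0↦2, 1↦3, 2↦9, 3↦9, 4↦3, 5↦2, 6↦6, 7↦4, 8↦7, 9↦4, 10↦6]  zeros at y ∈ ∅
  x = 5: [0↦7, 1↦5, 2↦6, 3↦10, 4↦6, 5↦5, 6↦7, 7↦1, 8↦9, 9↦9, 10↦1]  zeros at y ∈ ∅
  x = 6: [0↦6, 1↦3, 2↦1, 3↦0, 4↦0, 5↦1, 6↦3, 7↦6, 8↦10, 9↦4, 10↦10]  zeros at y ∈ {3, 4}
  x = 7: [0↦4, 1↦2, 2↦10, 3↦6, 4↦1, 5↦6, 6↦10, 7↦2, 8↦4, 9↦5, 10↦5]  zeros at y ∈ ∅
  x = 8: [0↦6, 1↦7, 2↦5, 3↦0, 4↦3, 5↦3, 6↦0, 7↦5, 8↦7, 9↦6, 10↦2]  zeros at y ∈ {3, 6}
  x = 9: [0↦6, 1↦1, 2↦2, 3↦9, 4↦0, 5↦8, 6↦0, 7↦9, 8↦2, 9↦1, 10↦6]  zeros at y ∈ {4, 6}
  x = 10: [0↦9, 1↦0, 2↦6, 3↦5, 4↦8, 5↦4, 6↦4, 7↦8, 8↦5, 9↦6, 10↦0]  zeros at y ∈ {1, 10}
Collecting zeros: affine points = {(0, 2), (0, 10), (1, 0), (1, 1), (1, 2), (1, 3), (1, 4), (1, 5), (1, 6), (1, 7), (1, 8), (1, 9), (1, 10), (2, 1), (2, 2), (6, 3), (6, 4), (8, 3), (8, 6), (9, 4), (9, 6), (10, 1), (10, 10)}.
Total count |C(F_11)_aff| = 23.


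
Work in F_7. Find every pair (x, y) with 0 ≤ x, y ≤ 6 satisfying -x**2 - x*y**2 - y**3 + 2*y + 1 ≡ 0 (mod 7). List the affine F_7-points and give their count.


Affine F_7-points: {(0, 6), (1, 0), (1, 1), (1, 5), (2, 3), (2, 4), (2, 5), (3, 3), (3, 4), (4, 2), (5, 1), (6, 0), (6, 2), (6, 6)}; count = 14.

For each of the 49 pairs (x, y) ∈ F_7², evaluate f(x, y) mod 7. Record the zeros.
  x = 0: [0↦1, 1↦2, 2↦4, 3↦1, 4↦1, 5↦5, 6↦0]  zeros at y ∈ {6}
  x = 1: [0↦0, 1↦0, 2↦6, 3↦5, 4↦5, 5↦0, 6↦5]  zeros at y ∈ {0, 1, 5}
  x = 2: [0↦4, 1↦3, 2↦6, 3↦0, 4↦0, 5↦0, 6↦1]  zeros at y ∈ {3, 4, 5}
  x = 3: [0↦6, 1↦4, 2↦4, 3↦0, 4↦0, 5↦5, 6↦2]  zeros at y ∈ {3, 4}
  x = 4: [0↦6, 1↦3, 2↦0, 3↦5, 4↦5, 5↦1, 6↦1]  zeros at y ∈ {2}
  x = 5: [0↦4, 1↦0, 2↦1, 3↦1, 4↦1, 5↦2, 6↦5]  zeros at y ∈ {1}
  x = 6: [0↦0, 1↦2, 2↦0, 3↦2, 4↦2, 5↦1, 6↦0]  zeros at y ∈ {0, 2, 6}
Collecting zeros: affine points = {(0, 6), (1, 0), (1, 1), (1, 5), (2, 3), (2, 4), (2, 5), (3, 3), (3, 4), (4, 2), (5, 1), (6, 0), (6, 2), (6, 6)}.
Total count |C(F_7)_aff| = 14.


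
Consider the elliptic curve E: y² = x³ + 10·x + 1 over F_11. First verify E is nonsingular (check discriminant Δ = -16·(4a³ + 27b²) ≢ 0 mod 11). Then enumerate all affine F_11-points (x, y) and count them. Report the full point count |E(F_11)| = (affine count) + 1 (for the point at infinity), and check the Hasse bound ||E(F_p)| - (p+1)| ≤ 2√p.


Affine points = {(0, 1), (0, 10), (1, 1), (1, 10), (3, 5), (3, 6), (5, 0), (10, 1), (10, 10)}; affine count = 9; |E(F_11)| = 10.

Discriminant check: Δ ∝ 4a³ + 27b² = 4·10³ + 27·1² = 4·1000 + 27·1 ≡ 1 (mod 11). Nonzero ⇒ E is nonsingular.
For each x ∈ F_11, compute rhs = x³ + 10·x + 1 mod 11, then count y ∈ F_11 with y² ≡ rhs.
  x = 0: rhs = 1, matching y values: 1, 10 (2 points).
  x = 1: rhs = 1, matching y values: 1, 10 (2 points).
  x = 2: rhs = 7, matching y values: none (0 points).
  x = 3: rhs = 3, matching y values: 5, 6 (2 points).
  x = 4: rhs = 6, matching y values: none (0 points).
  x = 5: rhs = 0, matching y values: 0 (1 points).
  x = 6: rhs = 2, matching y values: none (0 points).
  x = 7: rhs = 7, matching y values: none (0 points).
  x = 8: rhs = 10, matching y values: none (0 points).
  x = 9: rhs = 6, matching y values: none (0 points).
  x = 10: rhs = 1, matching y values: 1, 10 (2 points).
Total affine count: 9.
Full point count |E(F_11)| = 9 + 1 = 10.
Hasse bound: |10 − (11+1)| = |-2| = 2 ≤ 2√11 ≈ 6.6332 ✓.


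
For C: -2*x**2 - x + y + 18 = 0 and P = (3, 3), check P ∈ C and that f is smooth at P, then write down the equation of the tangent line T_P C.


Tangent line at P: -13*x + y + 36 = 0.

Step 1: f(3, 3) = 0, so P lies on C.
Step 2: partial derivatives
  f_x(x, y) = -4*x - 1, f_y(x, y) = 1.
  f_x(P) = -13, f_y(P) = 1 (gradient nonzero, so P is smooth).
Step 3: tangent line at P: -13·(x − 3) + 1·(y − 3) = 0.
Expanding: -13*x + y + 36 = 0.


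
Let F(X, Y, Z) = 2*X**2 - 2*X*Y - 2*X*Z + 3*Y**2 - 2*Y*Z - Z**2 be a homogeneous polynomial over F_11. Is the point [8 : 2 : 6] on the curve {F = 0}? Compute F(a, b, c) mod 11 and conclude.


F(8,2,6) ≡ 7 (mod 11); P is NOT on the curve.

Evaluate F(8, 2, 6) term-by-term (mod 11).
  2*X**2 ↦ 2·64·1·1 = 128
  -2*X*Y ↦ -2·8·2·1 = -32
  -2*X*Z ↦ -2·8·1·6 = -96
  3*Y**2 ↦ 3·1·4·1 = 12
  -2*Y*Z ↦ -2·1·2·6 = -24
  -Z**2 ↦ -1·1·1·36 = -36
Sum: F(8, 2, 6) = (128) + (-32) + (-96) + (12) + (-24) + (-36) = -48.
Reducing mod 11: -48 ≡ 7 (mod 11).
Since F(a, b, c) ≡ 7 ≠ 0 (mod 11), P does NOT lie on the curve.


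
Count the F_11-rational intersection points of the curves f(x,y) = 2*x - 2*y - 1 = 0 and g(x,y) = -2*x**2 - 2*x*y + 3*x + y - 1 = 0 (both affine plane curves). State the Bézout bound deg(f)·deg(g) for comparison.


Common zeros: {(6, 0), (9, 3)}; count = 2; Bézout bound = 2.

deg(f) = 1, deg(g) = 2, so Bézout bound = 2.
Scan x ∈ F_11. For each x, list the y ∈ F_11 with f(x, y) ≡ 0 and those with g(x, y) ≡ 0 (mod 11); the common zeros in that column are the intersection.
  x = 0: f ≡ 0 at y ∈ {5}; g ≡ 0 at y ∈ {1}; common: ∅.
  x = 1: f ≡ 0 at y ∈ {6}; g ≡ 0 at y ∈ {0}; common: ∅.
  x = 2: f ≡ 0 at y ∈ {7}; g ≡ 0 at y ∈ {10}; common: ∅.
  x = 3: f ≡ 0 at y ∈ {8}; g ≡ 0 at y ∈ {9}; common: ∅.
  x = 4: f ≡ 0 at y ∈ {9}; g ≡ 0 at y ∈ {8}; common: ∅.
  x = 5: f ≡ 0 at y ∈ {10}; g ≡ 0 at y ∈ {7}; common: ∅.
  x = 6: f ≡ 0 at y ∈ {0}; g ≡ 0 at y ∈ {0, 1, 2, 3, 4, 5, 6, 7, 8, 9, 10}; common: {0}.
  x = 7: f ≡ 0 at y ∈ {1}; g ≡ 0 at y ∈ {5}; common: ∅.
  x = 8: f ≡ 0 at y ∈ {2}; g ≡ 0 at y ∈ {4}; common: ∅.
  x = 9: f ≡ 0 at y ∈ {3}; g ≡ 0 at y ∈ {3}; common: {3}.
  x = 10: f ≡ 0 at y ∈ {4}; g ≡ 0 at y ∈ {2}; common: ∅.
Collecting: common zeros = {(6, 0), (9, 3)}, so the count is 2.
Comparison with the Bézout bound: 2 ≤ 2 = deg(f)·deg(g), as expected for curves with no common component (the bound is attained).


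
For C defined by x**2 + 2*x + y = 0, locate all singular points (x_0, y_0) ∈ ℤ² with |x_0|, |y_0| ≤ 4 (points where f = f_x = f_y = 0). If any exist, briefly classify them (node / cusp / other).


No singular points in the scanned grid; C is smooth there.

Compute partial derivatives:
  f_x = 2*x + 2.
  f_y = 1.
f_y = 1 is a nonzero constant, so f_y never vanishes: no point (x, y) can satisfy f = f_x = f_y = 0. In particular no (x, y) ∈ {−4, ..., 4}² is singular; the curve is smooth.


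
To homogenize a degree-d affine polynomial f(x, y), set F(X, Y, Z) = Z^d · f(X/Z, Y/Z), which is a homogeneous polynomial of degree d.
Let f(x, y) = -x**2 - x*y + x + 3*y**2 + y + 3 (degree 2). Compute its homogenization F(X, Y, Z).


F(X, Y, Z) = -X**2 - X*Y + X*Z + 3*Y**2 + Y*Z + 3*Z**2

deg(f) = 2.
Substitute x = X/Z, y = Y/Z into f, then multiply by Z^2.
  monomial -1·x^2·y^0 ↦ -1·X^2·Y^0·Z^0.
  monomial -1·x^1·y^1 ↦ -1·X^1·Y^1·Z^0.
  monomial 1·x^1·y^0 ↦ 1·X^1·Y^0·Z^1.
  monomial 3·x^0·y^2 ↦ 3·X^0·Y^2·Z^0.
  monomial 1·x^0·y^1 ↦ 1·X^0·Y^1·Z^1.
  monomial 3·x^0·y^0 ↦ 3·X^0·Y^0·Z^2.
Collecting: F(X, Y, Z) = -X**2 - X*Y + X*Z + 3*Y**2 + Y*Z + 3*Z**2.


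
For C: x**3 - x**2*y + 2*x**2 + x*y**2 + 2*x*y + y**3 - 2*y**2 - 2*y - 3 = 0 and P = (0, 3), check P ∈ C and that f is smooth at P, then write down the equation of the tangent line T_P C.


Tangent line at P: 15*x + 13*y - 39 = 0.

Step 1: f(0, 3) = 0, so P lies on C.
Step 2: partial derivatives
  f_x(x, y) = 3*x**2 - 2*x*y + 4*x + y**2 + 2*y, f_y(x, y) = -x**2 + 2*x*y + 2*x + 3*y**2 - 4*y - 2.
  f_x(P) = 15, f_y(P) = 13 (gradient nonzero, so P is smooth).
Step 3: tangent line at P: 15·(x − 0) + 13·(y − 3) = 0.
Expanding: 15*x + 13*y - 39 = 0.


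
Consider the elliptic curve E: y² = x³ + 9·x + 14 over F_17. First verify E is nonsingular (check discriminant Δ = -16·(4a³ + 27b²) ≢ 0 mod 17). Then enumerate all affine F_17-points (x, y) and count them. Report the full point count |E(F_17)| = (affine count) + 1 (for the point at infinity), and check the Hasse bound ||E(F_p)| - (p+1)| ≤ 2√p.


Affine points = {(3, 0), (9, 5), (9, 12), (10, 4), (10, 13), (11, 4), (11, 13), (13, 4), (13, 13), (16, 2), (16, 15)}; affine count = 11; |E(F_17)| = 12.

Discriminant check: Δ ∝ 4a³ + 27b² = 4·9³ + 27·14² = 4·729 + 27·196 ≡ 14 (mod 17). Nonzero ⇒ E is nonsingular.
For each x ∈ F_17, compute rhs = x³ + 9·x + 14 mod 17, then count y ∈ F_17 with y² ≡ rhs.
  x = 0: rhs = 14, matching y values: none (0 points).
  x = 1: rhs = 7, matching y values: none (0 points).
  x = 2: rhs = 6, matching y values: none (0 points).
  x = 3: rhs = 0, matching y values: 0 (1 points).
  x = 4: rhs = 12, matching y values: none (0 points).
  x = 5: rhs = 14, matching y values: none (0 points).
  x = 6: rhs = 12, matching y values: none (0 points).
  x = 7: rhs = 12, matching y values: none (0 points).
  x = 8: rhs = 3, matching y values: none (0 points).
  x = 9: rhs = 8, matching y values: 5, 12 (2 points).
  x = 10: rhs = 16, matching y values: 4, 13 (2 points).
  x = 11: rhs = 16, matching y values: 4, 13 (2 points).
  x = 12: rhs = 14, matching y values: none (0 points).
  x = 13: rhs = 16, matching y values: 4, 13 (2 points).
  x = 14: rhs = 11, matching y values: none (0 points).
  x = 15: rhs = 5, matching y values: none (0 points).
  x = 16: rhs = 4, matching y values: 2, 15 (2 points).
Total affine count: 11.
Full point count |E(F_17)| = 11 + 1 = 12.
Hasse bound: |12 − (17+1)| = |-6| = 6 ≤ 2√17 ≈ 8.2462 ✓.


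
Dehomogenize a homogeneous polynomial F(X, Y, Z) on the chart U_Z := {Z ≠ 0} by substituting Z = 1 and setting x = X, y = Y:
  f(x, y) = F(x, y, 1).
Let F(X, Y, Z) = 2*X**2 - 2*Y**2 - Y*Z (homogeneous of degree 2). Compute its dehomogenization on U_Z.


f(x, y) = 2*x**2 - 2*y**2 - y

On U_Z we set Z = 1. Each monomial c·X^i·Y^j·Z^k in F becomes c·x^i·y^j·1^k = c·x^i·y^j.
Substituting Z = 1: F(X, Y, 1) = 2*x**2 - 2*y**2 - y.
Note: deg(f) ≤ deg(F) = 2; strict inequality happens when F is divisible by Z (lost terms).


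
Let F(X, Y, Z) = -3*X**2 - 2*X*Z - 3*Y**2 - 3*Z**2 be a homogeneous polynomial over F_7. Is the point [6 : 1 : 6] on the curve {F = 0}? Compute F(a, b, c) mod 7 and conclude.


F(6,1,6) ≡ 3 (mod 7); P is NOT on the curve.

Evaluate F(6, 1, 6) term-by-term (mod 7).
  -3*X**2 ↦ -3·36·1·1 = -108
  -2*X*Z ↦ -2·6·1·6 = -72
  -3*Y**2 ↦ -3·1·1·1 = -3
  -3*Z**2 ↦ -3·1·1·36 = -108
Sum: F(6, 1, 6) = (-108) + (-72) + (-3) + (-108) = -291.
Reducing mod 7: -291 ≡ 3 (mod 7).
Since F(a, b, c) ≡ 3 ≠ 0 (mod 7), P does NOT lie on the curve.


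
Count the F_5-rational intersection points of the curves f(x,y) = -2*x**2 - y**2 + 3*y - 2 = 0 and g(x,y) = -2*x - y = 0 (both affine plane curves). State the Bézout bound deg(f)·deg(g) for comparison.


Common zeros: ∅; count = 0; Bézout bound = 2.

deg(f) = 2, deg(g) = 1, so Bézout bound = 2.
Scan x ∈ F_5. For each x, list the y ∈ F_5 with f(x, y) ≡ 0 and those with g(x, y) ≡ 0 (mod 5); the common zeros in that column are the intersection.
  x = 0: f ≡ 0 at y ∈ {1, 2}; g ≡ 0 at y ∈ {0}; common: ∅.
  x = 1: f ≡ 0 at y ∈ ∅; g ≡ 0 at y ∈ {3}; common: ∅.
  x = 2: f ≡ 0 at y ∈ {0, 3}; g ≡ 0 at y ∈ {1}; common: ∅.
  x = 3: f ≡ 0 at y ∈ {0, 3}; g ≡ 0 at y ∈ {4}; common: ∅.
  x = 4: f ≡ 0 at y ∈ ∅; g ≡ 0 at y ∈ {2}; common: ∅.
Collecting: common zeros = ∅, so the count is 0.
Comparison with the Bézout bound: 0 ≤ 2 = deg(f)·deg(g), as expected for curves with no common component (the affine F_5-count falls short of the bound because intersections may lie at infinity, over extension fields, or carry multiplicity).


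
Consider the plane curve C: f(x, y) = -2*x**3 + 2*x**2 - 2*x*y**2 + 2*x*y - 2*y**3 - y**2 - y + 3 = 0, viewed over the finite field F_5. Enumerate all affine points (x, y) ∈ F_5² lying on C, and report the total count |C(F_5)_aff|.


Affine F_5-points: {(0, 4), (1, 3), (2, 0), (2, 2), (2, 3), (3, 3)}; count = 6.

For each of the 25 pairs (x, y) ∈ F_5², evaluate f(x, y) mod 5. Record the zeros.
  x = 0: [0↦3, 1↦4, 2↦1, 3↦2, 4↦0]  zeros at y ∈ {4}
  x = 1: [0↦3, 1↦4, 2↦2, 3↦0, 4↦1]  zeros at y ∈ {3}
  x = 2: [0↦0, 1↦1, 2↦0, 3↦0, 4↦4]  zeros at y ∈ {0, 2, 3}
  x = 3: [0↦2, 1↦3, 2↦3, 3↦0, 4↦2]  zeros at y ∈ {3}
  x = 4: [0↦2, 1↦3, 2↦4, 3↦3, 4↦3]  zeros at y ∈ ∅
Collecting zeros: affine points = {(0, 4), (1, 3), (2, 0), (2, 2), (2, 3), (3, 3)}.
Total count |C(F_5)_aff| = 6.


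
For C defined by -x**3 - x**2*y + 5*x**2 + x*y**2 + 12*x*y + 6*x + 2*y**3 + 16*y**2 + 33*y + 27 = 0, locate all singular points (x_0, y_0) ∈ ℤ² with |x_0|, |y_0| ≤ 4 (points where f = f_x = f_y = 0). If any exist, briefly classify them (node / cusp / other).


Singular points: {(3, -3)}; classification: node.

Compute partial derivatives:
  f_x = -3*x**2 - 2*x*y + 10*x + y**2 + 12*y + 6.
  f_y = -x**2 + 2*x*y + 12*x + 6*y**2 + 32*y + 33.
Scan x_0 ∈ {−4, ..., 4}. For each x_0, f_y(x_0, y) is a polynomial in y; find its integer roots y ∈ {−4, ..., 4}, then test f_x and f at those candidates.
  x = -4: f_y(-4, y) = 6*y**2 + 24*y - 31; no integer root y with |y| ≤ 4.
  x = -3: f_y(-3, y) = 6*y**2 + 26*y - 12; no integer root y with |y| ≤ 4.
  x = -2: f_y(-2, y) = 6*y**2 + 28*y + 5; no integer root y with |y| ≤ 4.
  x = -1: f_y(-1, y) = 6*y**2 + 30*y + 20; no integer root y with |y| ≤ 4.
  x = 0: f_y(0, y) = 6*y**2 + 32*y + 33; no integer root y with |y| ≤ 4.
  x = 1: f_y(1, y) = 6*y**2 + 34*y + 44; vanishes at y ∈ {-2}. (1, -2): f_x = -3 ≠ 0.
  x = 2: f_y(2, y) = 6*y**2 + 36*y + 53; no integer root y with |y| ≤ 4.
  x = 3: f_y(3, y) = 6*y**2 + 38*y + 60; vanishes at y ∈ {-3}. (3, -3): f_x = 0, f = 0 — SINGULAR.
  x = 4: f_y(4, y) = 6*y**2 + 40*y + 65; no integer root y with |y| ≤ 4.
Only singular point on the grid: (3, -3).
Classify: substitute x = 3 + u, y = -3 + v and expand: f = -u**3 - u**2*v - u**2 + u*v**2 + 2*v**3 + v**2.
No constant or linear terms (consistent with a singular point). Quadratic part: -u**2 + v**2. Cubic part: -u**3 - u**2*v + u*v**2 + 2*v**3.
The quadratic part v**2 - u**2 = (v − u)(v + u) splits into two distinct linear factors, so there are two distinct tangent lines y − -3 = ±(x − 3) — this is a node (ordinary double point).
Classification: node.


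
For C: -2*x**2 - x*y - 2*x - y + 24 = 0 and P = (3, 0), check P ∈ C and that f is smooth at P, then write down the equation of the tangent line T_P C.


Tangent line at P: -14*x - 4*y + 42 = 0.

Step 1: f(3, 0) = 0, so P lies on C.
Step 2: partial derivatives
  f_x(x, y) = -4*x - y - 2, f_y(x, y) = -x - 1.
  f_x(P) = -14, f_y(P) = -4 (gradient nonzero, so P is smooth).
Step 3: tangent line at P: -14·(x − 3) + -4·(y − 0) = 0.
Expanding: -14*x - 4*y + 42 = 0.


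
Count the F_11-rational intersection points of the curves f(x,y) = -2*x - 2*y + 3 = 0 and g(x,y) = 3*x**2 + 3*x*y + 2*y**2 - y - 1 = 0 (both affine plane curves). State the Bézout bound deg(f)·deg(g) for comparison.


Common zeros: {(5, 2), (9, 9)}; count = 2; Bézout bound = 2.

deg(f) = 1, deg(g) = 2, so Bézout bound = 2.
Scan x ∈ F_11. For each x, list the y ∈ F_11 with f(x, y) ≡ 0 and those with g(x, y) ≡ 0 (mod 11); the common zeros in that column are the intersection.
  x = 0: f ≡ 0 at y ∈ {7}; g ≡ 0 at y ∈ {1, 5}; common: ∅.
  x = 1: f ≡ 0 at y ∈ {6}; g ≡ 0 at y ∈ ∅; common: ∅.
  x = 2: f ≡ 0 at y ∈ {5}; g ≡ 0 at y ∈ {0, 3}; common: ∅.
  x = 3: f ≡ 0 at y ∈ {4}; g ≡ 0 at y ∈ ∅; common: ∅.
  x = 4: f ≡ 0 at y ∈ {3}; g ≡ 0 at y ∈ {2, 9}; common: ∅.
  x = 5: f ≡ 0 at y ∈ {2}; g ≡ 0 at y ∈ {2}; common: {2}.
  x = 6: f ≡ 0 at y ∈ {1}; g ≡ 0 at y ∈ {3, 5}; common: ∅.
  x = 7: f ≡ 0 at y ∈ {0}; g ≡ 0 at y ∈ ∅; common: ∅.
  x = 8: f ≡ 0 at y ∈ {10}; g ≡ 0 at y ∈ ∅; common: ∅.
  x = 9: f ≡ 0 at y ∈ {9}; g ≡ 0 at y ∈ {0, 9}; common: {9}.
  x = 10: f ≡ 0 at y ∈ {8}; g ≡ 0 at y ∈ {1}; common: ∅.
Collecting: common zeros = {(5, 2), (9, 9)}, so the count is 2.
Comparison with the Bézout bound: 2 ≤ 2 = deg(f)·deg(g), as expected for curves with no common component (the bound is attained).


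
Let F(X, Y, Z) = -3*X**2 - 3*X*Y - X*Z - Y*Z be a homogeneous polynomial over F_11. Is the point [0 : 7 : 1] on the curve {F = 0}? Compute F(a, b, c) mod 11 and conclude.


F(0,7,1) ≡ 4 (mod 11); P is NOT on the curve.

Evaluate F(0, 7, 1) term-by-term (mod 11).
  -3*X**2 ↦ -3·0·1·1 = 0
  -3*X*Y ↦ -3·0·7·1 = 0
  -X*Z ↦ -1·0·1·1 = 0
  -Y*Z ↦ -1·1·7·1 = -7
Sum: F(0, 7, 1) = (0) + (0) + (0) + (-7) = -7.
Reducing mod 11: -7 ≡ 4 (mod 11).
Since F(a, b, c) ≡ 4 ≠ 0 (mod 11), P does NOT lie on the curve.


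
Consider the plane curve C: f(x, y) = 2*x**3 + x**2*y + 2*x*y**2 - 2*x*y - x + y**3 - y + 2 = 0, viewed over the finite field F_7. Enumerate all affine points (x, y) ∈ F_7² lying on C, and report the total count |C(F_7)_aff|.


Affine F_7-points: {(1, 3), (1, 4), (1, 5), (2, 4), (3, 3), (3, 6), (4, 0), (4, 6), (5, 3)}; count = 9.

For each of the 49 pairs (x, y) ∈ F_7², evaluate f(x, y) mod 7. Record the zeros.
  x = 0: [0↦2, 1↦2, 2↦1, 3↦5, 4↦6, 5↦3, 6↦2]  zeros at y ∈ ∅
  x = 1: [0↦3, 1↦4, 2↦1, 3↦0, 4↦0, 5↦0, 6↦6]  zeros at y ∈ {3, 4, 5}
  x = 2: [0↦2, 1↦6, 2↦3, 3↦6, 4↦0, 5↦5, 6↦6]  zeros at y ∈ {4}
  x = 3: [0↦4, 1↦6, 2↦5, 3↦0, 4↦4, 5↦2, 6↦0]  zeros at y ∈ {3, 6}
  x = 4: [0↦0, 1↦2, 2↦5, 3↦1, 4↦3, 5↦3, 6↦0]  zeros at y ∈ {0, 6}
  x = 5: [0↦2, 1↦6, 2↦1, 3↦0, 4↦2, 5↦6, 6↦4]  zeros at y ∈ {3}
  x = 6: [0↦1, 1↦2, 2↦5, 3↦2, 4↦6, 5↦2, 6↦3]  zeros at y ∈ ∅
Collecting zeros: affine points = {(1, 3), (1, 4), (1, 5), (2, 4), (3, 3), (3, 6), (4, 0), (4, 6), (5, 3)}.
Total count |C(F_7)_aff| = 9.
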